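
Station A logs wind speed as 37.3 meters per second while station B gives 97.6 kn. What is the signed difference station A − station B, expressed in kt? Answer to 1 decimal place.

-25.1 kt

station A: 37.3 m/s = 72.505 kt.
Difference: 72.505 − 97.600 = -25.1 kt.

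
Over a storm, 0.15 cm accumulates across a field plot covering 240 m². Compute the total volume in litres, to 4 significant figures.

360.0 litres

Depth: 0.15 cm × 10 = 1.5 mm.
1 mm over 1 m² is 1 L, so volume = 1.5 × 240 = 360 L ≈ 360.0 L.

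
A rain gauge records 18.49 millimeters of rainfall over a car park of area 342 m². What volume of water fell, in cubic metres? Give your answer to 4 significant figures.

6.324 cubic metres

1 mm over 1 m² is 1 L, so volume = 18.49 × 342 = 6323.58 L = 6.324 m³.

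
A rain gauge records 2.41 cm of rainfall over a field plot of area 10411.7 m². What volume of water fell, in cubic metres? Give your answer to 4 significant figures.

250.9 cubic metres

Depth: 2.41 cm × 10 = 24.1 mm.
1 mm over 1 m² is 1 L, so volume = 24.1 × 10411.7 = 250921.97 L = 250.9 m³.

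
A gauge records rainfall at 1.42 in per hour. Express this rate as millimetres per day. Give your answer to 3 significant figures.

1.42 in/hour × 25.4 mm/in × 24 hour/day = 866 mm/day.

866 mm/day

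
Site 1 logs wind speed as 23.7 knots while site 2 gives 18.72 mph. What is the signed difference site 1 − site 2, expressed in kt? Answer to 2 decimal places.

7.43 kt

site 2: 18.72 mph = 16.2672 kt.
Difference: 23.7000 − 16.2672 = 7.43 kt.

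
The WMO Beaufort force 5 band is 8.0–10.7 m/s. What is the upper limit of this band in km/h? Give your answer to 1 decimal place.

38.5 km/h

8.0–10.7 m/s × 3.6 = 28.8–38.5 km/h.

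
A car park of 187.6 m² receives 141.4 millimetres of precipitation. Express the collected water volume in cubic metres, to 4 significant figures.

26.53 cubic metres

1 mm over 1 m² is 1 L, so volume = 141.4 × 187.6 = 26526.64 L = 26.53 m³.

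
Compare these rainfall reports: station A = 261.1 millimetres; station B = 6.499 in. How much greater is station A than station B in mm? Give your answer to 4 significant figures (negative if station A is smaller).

station B: 6.499 in = 165.0746 mm.
Difference: 261.1000 − 165.0746 = 96.03 mm.

96.03 mm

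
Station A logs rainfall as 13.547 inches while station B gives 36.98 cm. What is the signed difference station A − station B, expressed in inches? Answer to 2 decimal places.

station B: 36.98 cm = 14.5591 in.
Difference: 13.5470 − 14.5591 = -1.01 in.

-1.01 in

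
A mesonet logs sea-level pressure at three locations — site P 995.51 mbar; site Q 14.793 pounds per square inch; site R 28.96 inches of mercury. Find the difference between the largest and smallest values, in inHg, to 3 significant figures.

1.16 inHg

site P: 995.51 mb = 29.3974 inHg.
site Q: 14.793 psi = 30.1189 inHg.
Spread: 30.1189 − 28.9600 = 1.16 inHg.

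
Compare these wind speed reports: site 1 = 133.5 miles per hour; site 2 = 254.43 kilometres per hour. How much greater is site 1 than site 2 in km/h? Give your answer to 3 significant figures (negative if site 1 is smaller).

site 1: 133.5 mph = 214.847 km/h.
Difference: 214.847 − 254.430 = -39.6 km/h.

-39.6 km/h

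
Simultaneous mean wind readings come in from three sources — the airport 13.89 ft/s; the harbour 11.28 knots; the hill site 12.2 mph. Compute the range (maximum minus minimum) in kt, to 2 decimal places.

3.05 kt

the airport: 13.89 ft/s = 8.2296 kt.
the hill site: 12.2 mph = 10.6015 kt.
Spread: 11.2800 − 8.2296 = 3.05 kt.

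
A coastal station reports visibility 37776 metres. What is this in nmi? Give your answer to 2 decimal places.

1 m = 0.000539957 nmi, so 37776 × 0.000539957 = 20.40 nmi.

20.40 nmi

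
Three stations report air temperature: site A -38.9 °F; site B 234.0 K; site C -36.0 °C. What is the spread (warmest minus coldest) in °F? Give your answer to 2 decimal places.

site A: -38.9 °F = -39.389 °C.
site B: 234.0 K = -39.150 °C.
Spread: (-36.000) − (-39.389) = 3.389 °C = 6.10 °F.

6.10 °F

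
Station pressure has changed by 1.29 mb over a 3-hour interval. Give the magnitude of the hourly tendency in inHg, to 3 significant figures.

1.29 mb / 3 h × 0.02953 inHg/mb = 0.0127 inHg/h.

0.0127 inHg per hour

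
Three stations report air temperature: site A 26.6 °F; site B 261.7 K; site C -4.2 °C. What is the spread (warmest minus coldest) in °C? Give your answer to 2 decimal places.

8.45 °C

site A: 26.6 °F = -3.000 °C.
site B: 261.7 K = -11.450 °C.
Spread: (-3.000) − (-11.450) = 8.450 °C.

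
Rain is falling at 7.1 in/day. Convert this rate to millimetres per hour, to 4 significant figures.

7.514 mm/hour

7.1 in/day × 25.4 mm/in × 0.0416667 day/hour = 7.514 mm/hour.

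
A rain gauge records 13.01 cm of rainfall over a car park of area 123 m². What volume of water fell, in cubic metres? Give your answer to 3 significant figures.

Depth: 13.01 cm × 10 = 130.1 mm.
1 mm over 1 m² is 1 L, so volume = 130.1 × 123 = 16002.3 L = 16.0 m³.

16.0 cubic metres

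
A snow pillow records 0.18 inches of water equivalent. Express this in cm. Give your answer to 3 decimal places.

0.457 cm

1 in = 2.54 cm, so 0.18 × 2.54 = 0.457 cm.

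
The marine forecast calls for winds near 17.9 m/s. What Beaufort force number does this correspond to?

17.9 m/s lies in the Beaufort 8 band (gale, 17.2–20.7 m/s).

Beaufort force 8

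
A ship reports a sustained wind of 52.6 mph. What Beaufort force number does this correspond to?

52.6 mph = 23.5 m/s, which is Beaufort 9 (strong gale, 20.8–24.4 m/s).

Beaufort force 9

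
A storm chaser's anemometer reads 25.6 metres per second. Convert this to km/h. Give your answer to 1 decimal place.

1 m/s = 3.6 km/h, so 25.6 × 3.6 = 92.2 km/h.

92.2 km/h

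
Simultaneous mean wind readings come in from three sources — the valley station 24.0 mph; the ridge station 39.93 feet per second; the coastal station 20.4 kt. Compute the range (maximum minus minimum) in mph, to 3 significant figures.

the ridge station: 39.93 ft/s = 27.2250 mph.
the coastal station: 20.4 kt = 23.4759 mph.
Spread: 27.2250 − 23.4759 = 3.75 mph.

3.75 mph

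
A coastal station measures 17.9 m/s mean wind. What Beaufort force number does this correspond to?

17.9 m/s lies in the Beaufort 8 band (gale, 17.2–20.7 m/s).

Beaufort force 8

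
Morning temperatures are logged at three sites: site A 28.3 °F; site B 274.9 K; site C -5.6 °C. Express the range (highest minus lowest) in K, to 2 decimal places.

site A: 28.3 °F = -2.056 °C.
site B: 274.9 K = 1.750 °C.
Spread: 1.750 − (-5.600) = 7.350 °C.

7.35 K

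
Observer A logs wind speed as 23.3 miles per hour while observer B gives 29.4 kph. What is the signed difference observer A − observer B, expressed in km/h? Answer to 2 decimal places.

8.10 km/h

observer A: 23.3 mph = 37.4977 km/h.
Difference: 37.4977 − 29.4000 = 8.10 km/h.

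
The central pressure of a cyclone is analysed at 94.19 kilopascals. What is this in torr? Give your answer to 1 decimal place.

706.5 mmHg

1 kPa = 7.50062 mmHg, so 94.19 × 7.50062 = 706.5 mmHg.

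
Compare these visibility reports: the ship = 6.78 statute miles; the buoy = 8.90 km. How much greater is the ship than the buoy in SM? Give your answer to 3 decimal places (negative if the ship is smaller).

the buoy: 8.90 km = 5.53020 SM.
Difference: 6.78000 − 5.53020 = 1.250 SM.

1.250 SM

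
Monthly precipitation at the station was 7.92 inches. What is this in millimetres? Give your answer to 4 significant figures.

1 in = 25.4 mm, so 7.92 × 25.4 = 201.2 mm.

201.2 mm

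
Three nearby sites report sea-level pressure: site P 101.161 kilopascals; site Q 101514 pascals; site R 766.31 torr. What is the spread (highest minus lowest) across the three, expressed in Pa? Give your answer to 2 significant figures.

site P: 101.161 kPa = 101161.00 Pa.
site R: 766.31 mmHg = 102166.28 Pa.
Spread: 102166.28 − 101161.00 = 1000 Pa.

1000 Pa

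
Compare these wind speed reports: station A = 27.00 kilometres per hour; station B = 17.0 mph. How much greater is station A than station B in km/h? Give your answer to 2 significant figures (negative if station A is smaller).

station B: 17.0 mph = 27.3588 km/h.
Difference: 27.0000 − 27.3588 = -0.36 km/h.

-0.36 km/h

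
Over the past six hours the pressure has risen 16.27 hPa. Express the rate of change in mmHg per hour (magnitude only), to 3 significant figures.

2.03 mmHg per hour

16.27 hPa / 6 h × 0.750062 mmHg/hPa = 2.03 mmHg/h.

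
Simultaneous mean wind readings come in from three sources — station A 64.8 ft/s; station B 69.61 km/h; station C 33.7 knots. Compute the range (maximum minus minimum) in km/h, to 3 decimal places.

station A: 64.8 ft/s = 71.10374 km/h.
station C: 33.7 kt = 62.41240 km/h.
Spread: 71.10374 − 62.41240 = 8.691 km/h.

8.691 km/h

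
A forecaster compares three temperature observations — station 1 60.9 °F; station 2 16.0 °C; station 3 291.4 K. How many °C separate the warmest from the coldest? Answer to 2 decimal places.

station 1: 60.9 °F = 16.056 °C.
station 3: 291.4 K = 18.250 °C.
Spread: 18.250 − 16.000 = 2.250 °C.

2.25 °C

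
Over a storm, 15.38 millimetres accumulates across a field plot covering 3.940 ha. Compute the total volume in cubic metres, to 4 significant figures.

606.0 cubic metres

Area: 3.940 ha = 39400 m².
1 mm over 1 m² is 1 L, so volume = 15.38 × 39400 = 605972 L = 606.0 m³.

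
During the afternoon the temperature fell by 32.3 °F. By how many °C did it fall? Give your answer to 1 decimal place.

17.9 °C

For a temperature change the 32° offset cancels: Δ°C = 32.3 × 0.5556 = 17.9 °C.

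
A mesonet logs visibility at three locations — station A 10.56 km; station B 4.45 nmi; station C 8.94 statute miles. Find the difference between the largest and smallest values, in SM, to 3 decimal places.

3.819 SM

station A: 10.56 km = 6.56168 SM.
station B: 4.45 nmi = 5.12097 SM.
Spread: 8.94000 − 5.12097 = 3.819 SM.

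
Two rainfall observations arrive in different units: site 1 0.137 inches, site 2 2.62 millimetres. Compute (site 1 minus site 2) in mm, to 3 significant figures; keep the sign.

0.860 mm

site 1: 0.137 in = 3.47980 mm.
Difference: 3.47980 − 2.62000 = 0.860 mm.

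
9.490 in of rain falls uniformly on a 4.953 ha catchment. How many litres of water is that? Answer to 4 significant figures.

Depth: 9.490 in × 25.4 = 241.046 mm.
Area: 4.953 ha = 49530 m².
1 mm over 1 m² is 1 L, so volume = 241.046 × 49530 = 11939008 L ≈ 11940000 L.

11940000 litres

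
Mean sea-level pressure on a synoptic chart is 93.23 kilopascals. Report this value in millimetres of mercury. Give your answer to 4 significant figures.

1 kPa = 7.50062 mmHg, so 93.23 × 7.50062 = 699.3 mmHg.

699.3 mmHg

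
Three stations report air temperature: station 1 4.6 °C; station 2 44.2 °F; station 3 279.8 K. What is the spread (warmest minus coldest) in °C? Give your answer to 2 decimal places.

2.18 °C

station 2: 44.2 °F = 6.778 °C.
station 3: 279.8 K = 6.650 °C.
Spread: 6.778 − 4.600 = 2.178 °C.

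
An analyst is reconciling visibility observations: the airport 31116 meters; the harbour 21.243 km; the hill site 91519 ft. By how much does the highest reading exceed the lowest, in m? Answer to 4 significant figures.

the harbour: 21.243 km = 21243.00 m.
the hill site: 91519 ft = 27894.99 m.
Spread: 31116.00 − 21243.00 = 9873 m.

9873 m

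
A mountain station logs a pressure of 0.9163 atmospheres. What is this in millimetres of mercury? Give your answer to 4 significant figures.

696.4 mmHg

1 atm = 760 mmHg, so 0.9163 × 760 = 696.4 mmHg.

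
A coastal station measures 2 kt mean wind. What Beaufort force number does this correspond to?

2 kt lies in the Beaufort 1 band (light air, 1–3 kt).

Beaufort force 1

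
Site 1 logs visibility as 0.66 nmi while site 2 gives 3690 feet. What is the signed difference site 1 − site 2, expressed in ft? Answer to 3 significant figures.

site 1: 0.66 nmi = 4010.24 ft.
Difference: 4010.24 − 3690.00 = 320 ft.

320 ft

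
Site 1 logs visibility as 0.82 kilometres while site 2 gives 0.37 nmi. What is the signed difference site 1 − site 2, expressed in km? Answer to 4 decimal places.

site 2: 0.37 nmi = 0.685240 km.
Difference: 0.820000 − 0.685240 = 0.1348 km.

0.1348 km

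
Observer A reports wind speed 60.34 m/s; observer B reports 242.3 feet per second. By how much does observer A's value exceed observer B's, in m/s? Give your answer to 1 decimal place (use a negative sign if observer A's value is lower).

observer B: 242.3 ft/s = 73.853 m/s.
Difference: 60.340 − 73.853 = -13.5 m/s.

-13.5 m/s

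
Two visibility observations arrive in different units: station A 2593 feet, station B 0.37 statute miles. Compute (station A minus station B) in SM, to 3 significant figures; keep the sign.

0.121 SM

station A: 2593 ft = 0.49110 SM.
Difference: 0.49110 − 0.37000 = 0.121 SM.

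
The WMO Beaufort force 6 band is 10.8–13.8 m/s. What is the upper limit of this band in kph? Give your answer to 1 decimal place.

49.7 km/h

10.8–13.8 m/s × 3.6 = 38.9–49.7 km/h.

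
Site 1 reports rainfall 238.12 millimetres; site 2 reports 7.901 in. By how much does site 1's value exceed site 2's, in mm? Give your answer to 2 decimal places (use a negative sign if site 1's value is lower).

site 2: 7.901 in = 200.6854 mm.
Difference: 238.1200 − 200.6854 = 37.43 mm.

37.43 mm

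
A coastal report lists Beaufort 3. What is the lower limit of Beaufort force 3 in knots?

7 kt

Beaufort 3 (gentle breeze) spans 7–10 knots.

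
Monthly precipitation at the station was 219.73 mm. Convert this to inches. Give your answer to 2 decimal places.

8.65 in

1 mm = 0.0393701 in, so 219.73 × 0.0393701 = 8.65 in.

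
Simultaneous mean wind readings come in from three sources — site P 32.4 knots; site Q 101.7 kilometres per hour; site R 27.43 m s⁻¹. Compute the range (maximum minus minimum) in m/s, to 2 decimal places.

11.58 m/s

site P: 32.4 kt = 16.6680 m/s.
site Q: 101.7 km/h = 28.2500 m/s.
Spread: 28.2500 − 16.6680 = 11.58 m/s.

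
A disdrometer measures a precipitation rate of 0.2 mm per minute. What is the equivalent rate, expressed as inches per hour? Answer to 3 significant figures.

0.472 in/hour

0.2 mm/minute × 0.0393701 in/mm × 60 minute/hour = 0.472 in/hour.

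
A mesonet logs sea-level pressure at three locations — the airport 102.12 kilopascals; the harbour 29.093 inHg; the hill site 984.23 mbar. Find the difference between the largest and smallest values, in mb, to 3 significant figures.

37.0 mb

the airport: 102.12 kPa = 1021.200 mb.
the harbour: 29.093 inHg = 985.202 mb.
Spread: 1021.200 − 984.230 = 37.0 mb.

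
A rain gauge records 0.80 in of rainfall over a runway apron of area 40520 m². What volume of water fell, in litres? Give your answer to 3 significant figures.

823000 litres

Depth: 0.80 in × 25.4 = 20.32 mm.
1 mm over 1 m² is 1 L, so volume = 20.32 × 40520 = 823366.4 L ≈ 823000 L.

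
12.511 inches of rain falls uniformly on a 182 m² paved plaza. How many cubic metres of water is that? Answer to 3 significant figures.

Depth: 12.511 in × 25.4 = 317.7794 mm.
1 mm over 1 m² is 1 L, so volume = 317.7794 × 182 = 57835.851 L = 57.8 m³.

57.8 cubic metres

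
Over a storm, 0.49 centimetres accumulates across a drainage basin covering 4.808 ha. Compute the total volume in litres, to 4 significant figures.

Depth: 0.49 cm × 10 = 4.9 mm.
Area: 4.808 ha = 48080 m².
1 mm over 1 m² is 1 L, so volume = 4.9 × 48080 = 235592 L ≈ 235600 L.

235600 litres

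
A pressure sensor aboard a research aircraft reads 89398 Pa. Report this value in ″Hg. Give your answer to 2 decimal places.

26.40 inHg

1 Pa = 0.0002953 inHg, so 89398 × 0.0002953 = 26.40 inHg.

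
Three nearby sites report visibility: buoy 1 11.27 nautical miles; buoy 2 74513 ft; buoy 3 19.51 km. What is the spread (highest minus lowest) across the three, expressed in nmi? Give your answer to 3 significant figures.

1.73 nmi

buoy 2: 74513 ft = 12.2633 nmi.
buoy 3: 19.51 km = 10.5346 nmi.
Spread: 12.2633 − 10.5346 = 1.73 nmi.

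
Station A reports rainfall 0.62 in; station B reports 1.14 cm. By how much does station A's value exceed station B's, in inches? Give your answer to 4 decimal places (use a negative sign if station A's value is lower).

0.1712 in

station B: 1.14 cm = 0.448819 in.
Difference: 0.620000 − 0.448819 = 0.1712 in.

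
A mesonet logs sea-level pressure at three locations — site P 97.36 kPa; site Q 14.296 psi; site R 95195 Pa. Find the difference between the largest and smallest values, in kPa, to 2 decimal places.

3.37 kPa

site Q: 14.296 psi = 98.5675 kPa.
site R: 95195 Pa = 95.1950 kPa.
Spread: 98.5675 − 95.1950 = 3.37 kPa.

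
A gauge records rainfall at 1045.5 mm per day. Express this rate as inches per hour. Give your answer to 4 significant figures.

1.715 in/hour

1045.5 mm/day × 0.0393701 in/mm × 0.0416667 day/hour = 1.715 in/hour.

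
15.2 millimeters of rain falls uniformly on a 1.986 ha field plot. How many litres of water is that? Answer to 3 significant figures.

Area: 1.986 ha = 19860 m².
1 mm over 1 m² is 1 L, so volume = 15.2 × 19860 = 301872 L ≈ 302000 L.

302000 litres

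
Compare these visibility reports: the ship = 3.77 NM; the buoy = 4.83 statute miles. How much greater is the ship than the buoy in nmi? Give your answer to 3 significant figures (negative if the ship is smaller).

-0.427 nmi

the buoy: 4.83 SM = 4.19716 nmi.
Difference: 3.77000 − 4.19716 = -0.427 nmi.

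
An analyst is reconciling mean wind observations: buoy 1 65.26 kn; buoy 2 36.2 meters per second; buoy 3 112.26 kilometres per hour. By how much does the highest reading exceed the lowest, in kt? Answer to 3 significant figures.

9.75 kt

buoy 2: 36.2 m/s = 70.3672 kt.
buoy 3: 112.26 km/h = 60.6156 kt.
Spread: 70.3672 − 60.6156 = 9.75 kt.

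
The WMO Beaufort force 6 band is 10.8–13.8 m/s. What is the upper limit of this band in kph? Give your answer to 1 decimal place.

10.8–13.8 m/s × 3.6 = 38.9–49.7 km/h.

49.7 km/h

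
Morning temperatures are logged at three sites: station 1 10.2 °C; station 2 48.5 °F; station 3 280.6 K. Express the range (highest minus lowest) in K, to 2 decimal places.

2.75 K

station 2: 48.5 °F = 9.167 °C.
station 3: 280.6 K = 7.450 °C.
Spread: 10.200 − 7.450 = 2.750 °C.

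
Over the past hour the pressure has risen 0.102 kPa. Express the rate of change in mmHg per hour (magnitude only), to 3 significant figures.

0.102 kPa / 1 h × 7.50062 mmHg/kPa = 0.765 mmHg/h.

0.765 mmHg per hour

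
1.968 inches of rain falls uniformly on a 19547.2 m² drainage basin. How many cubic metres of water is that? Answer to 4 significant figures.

Depth: 1.968 in × 25.4 = 49.9872 mm.
1 mm over 1 m² is 1 L, so volume = 49.9872 × 19547.2 = 977109.8 L = 977.1 m³.

977.1 cubic metres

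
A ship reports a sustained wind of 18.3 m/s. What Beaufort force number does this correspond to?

Beaufort force 8

18.3 m/s lies in the Beaufort 8 band (gale, 17.2–20.7 m/s).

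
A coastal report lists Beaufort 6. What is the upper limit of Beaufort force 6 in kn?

27 kt

Beaufort 6 (strong breeze) spans 22–27 knots.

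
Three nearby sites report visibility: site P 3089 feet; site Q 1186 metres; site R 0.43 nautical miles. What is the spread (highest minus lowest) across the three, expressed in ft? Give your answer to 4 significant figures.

site Q: 1186 m = 3891.08 ft.
site R: 0.43 nmi = 2612.73 ft.
Spread: 3891.08 − 2612.73 = 1278 ft.

1278 ft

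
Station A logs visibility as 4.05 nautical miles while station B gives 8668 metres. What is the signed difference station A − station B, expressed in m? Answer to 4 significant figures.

-1167 m

station A: 4.05 nmi = 7500.60 m.
Difference: 7500.60 − 8668.00 = -1167 m.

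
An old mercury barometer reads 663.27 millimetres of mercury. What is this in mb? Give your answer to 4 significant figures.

884.3 mb

1 mmHg = 1.33322 mb, so 663.27 × 1.33322 = 884.3 mb.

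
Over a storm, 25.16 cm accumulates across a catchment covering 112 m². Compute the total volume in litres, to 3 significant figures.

Depth: 25.16 cm × 10 = 251.6 mm.
1 mm over 1 m² is 1 L, so volume = 251.6 × 112 = 28179.2 L ≈ 28200 L.

28200 litres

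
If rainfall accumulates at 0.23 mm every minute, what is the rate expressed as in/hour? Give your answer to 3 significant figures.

0.23 mm/minute × 0.0393701 in/mm × 60 minute/hour = 0.543 in/hour.

0.543 in/hour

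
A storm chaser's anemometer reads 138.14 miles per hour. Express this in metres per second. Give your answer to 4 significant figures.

1 mph = 0.44704 m/s, so 138.14 × 0.44704 = 61.75 m/s.

61.75 m/s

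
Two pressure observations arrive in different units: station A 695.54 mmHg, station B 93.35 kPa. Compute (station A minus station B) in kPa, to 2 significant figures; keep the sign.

station A: 695.54 mmHg = 92.7311 kPa.
Difference: 92.7311 − 93.3500 = -0.62 kPa.

-0.62 kPa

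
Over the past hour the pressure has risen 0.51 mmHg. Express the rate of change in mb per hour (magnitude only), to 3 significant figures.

0.51 mmHg / 1 h × 1.33322 mb/mmHg = 0.680 mb/h.

0.680 mb per hour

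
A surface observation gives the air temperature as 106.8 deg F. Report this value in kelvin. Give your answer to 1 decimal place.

First to °C: 41.56 °C.
Then to K: 314.7 K.

314.7 K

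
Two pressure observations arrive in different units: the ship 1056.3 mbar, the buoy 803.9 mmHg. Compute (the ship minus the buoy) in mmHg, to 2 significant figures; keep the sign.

-12 mmHg

the ship: 1056.3 mb = 792.29 mmHg.
Difference: 792.29 − 803.90 = -12 mmHg.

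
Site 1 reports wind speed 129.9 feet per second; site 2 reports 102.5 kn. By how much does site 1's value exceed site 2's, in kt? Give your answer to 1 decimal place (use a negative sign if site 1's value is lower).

site 1: 129.9 ft/s = 76.964 kt.
Difference: 76.964 − 102.500 = -25.5 kt.

-25.5 kt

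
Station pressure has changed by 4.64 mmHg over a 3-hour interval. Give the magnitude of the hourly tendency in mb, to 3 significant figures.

2.06 mb per hour

4.64 mmHg / 3 h × 1.33322 mb/mmHg = 2.06 mb/h.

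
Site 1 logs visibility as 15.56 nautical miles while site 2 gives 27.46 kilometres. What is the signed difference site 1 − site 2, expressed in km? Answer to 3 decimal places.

site 1: 15.56 nmi = 28.81712 km.
Difference: 28.81712 − 27.46000 = 1.357 km.

1.357 km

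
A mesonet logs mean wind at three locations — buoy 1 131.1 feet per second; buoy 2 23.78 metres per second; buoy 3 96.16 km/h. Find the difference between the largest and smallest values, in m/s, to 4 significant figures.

buoy 1: 131.1 ft/s = 39.9593 m/s.
buoy 3: 96.16 km/h = 26.7111 m/s.
Spread: 39.9593 − 23.7800 = 16.18 m/s.

16.18 m/s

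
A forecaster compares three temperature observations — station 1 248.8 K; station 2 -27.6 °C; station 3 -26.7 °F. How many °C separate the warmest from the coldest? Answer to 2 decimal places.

8.26 °C

station 1: 248.8 K = -24.350 °C.
station 3: -26.7 °F = -32.611 °C.
Spread: (-24.350) − (-32.611) = 8.261 °C.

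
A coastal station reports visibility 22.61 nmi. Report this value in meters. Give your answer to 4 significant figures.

1 nmi = 1852 m, so 22.61 × 1852 = 41870 m.

41870 m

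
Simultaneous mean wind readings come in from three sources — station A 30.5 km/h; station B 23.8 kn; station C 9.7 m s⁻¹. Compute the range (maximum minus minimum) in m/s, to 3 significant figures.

station A: 30.5 km/h = 8.4722 m/s.
station B: 23.8 kt = 12.2438 m/s.
Spread: 12.2438 − 8.4722 = 3.77 m/s.

3.77 m/s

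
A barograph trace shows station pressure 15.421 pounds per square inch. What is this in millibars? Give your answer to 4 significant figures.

1063 mb

1 psi = 68.9476 mb, so 15.421 × 68.9476 = 1063 mb.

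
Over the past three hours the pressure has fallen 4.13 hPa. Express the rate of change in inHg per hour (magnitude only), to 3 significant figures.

0.0407 inHg per hour

4.13 hPa / 3 h × 0.02953 inHg/hPa = 0.0407 inHg/h.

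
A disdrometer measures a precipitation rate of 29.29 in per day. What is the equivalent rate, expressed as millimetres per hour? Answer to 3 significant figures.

29.29 in/day × 25.4 mm/in × 0.0416667 day/hour = 31.0 mm/hour.

31.0 mm/hour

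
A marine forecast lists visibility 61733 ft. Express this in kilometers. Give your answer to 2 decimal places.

1 ft = 0.0003048 km, so 61733 × 0.0003048 = 18.82 km.

18.82 km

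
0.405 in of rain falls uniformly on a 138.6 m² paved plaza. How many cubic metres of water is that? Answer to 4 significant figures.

Depth: 0.405 in × 25.4 = 10.287 mm.
1 mm over 1 m² is 1 L, so volume = 10.287 × 138.6 = 1425.7782 L = 1.426 m³.

1.426 cubic metres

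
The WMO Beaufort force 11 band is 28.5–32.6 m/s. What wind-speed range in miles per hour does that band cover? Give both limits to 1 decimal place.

63.8 to 72.9 mph

28.5–32.6 m/s × 2.237 = 63.8–72.9 mph.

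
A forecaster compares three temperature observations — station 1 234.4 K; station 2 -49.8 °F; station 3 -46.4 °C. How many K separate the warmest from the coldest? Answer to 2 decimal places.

station 1: 234.4 K = -38.750 °C.
station 2: -49.8 °F = -45.444 °C.
Spread: (-38.750) − (-46.400) = 7.650 °C.

7.65 K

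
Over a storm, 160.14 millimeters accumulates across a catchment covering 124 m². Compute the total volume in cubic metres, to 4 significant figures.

1 mm over 1 m² is 1 L, so volume = 160.14 × 124 = 19857.36 L = 19.86 m³.

19.86 cubic metres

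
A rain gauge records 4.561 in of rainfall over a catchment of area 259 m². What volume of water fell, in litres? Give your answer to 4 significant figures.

Depth: 4.561 in × 25.4 = 115.8494 mm.
1 mm over 1 m² is 1 L, so volume = 115.8494 × 259 = 30004.995 L ≈ 30000 L.

30000 litres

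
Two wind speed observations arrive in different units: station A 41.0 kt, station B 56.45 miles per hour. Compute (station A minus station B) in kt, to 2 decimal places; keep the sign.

station B: 56.45 mph = 49.0537 kt.
Difference: 41.0000 − 49.0537 = -8.05 kt.

-8.05 kt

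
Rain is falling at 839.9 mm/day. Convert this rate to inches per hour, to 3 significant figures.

1.38 in/hour

839.9 mm/day × 0.0393701 in/mm × 0.0416667 day/hour = 1.38 in/hour.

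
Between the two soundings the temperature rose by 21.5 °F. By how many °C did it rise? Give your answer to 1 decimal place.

11.9 °C

A change of 1 °C equals a change of 1.8 °F: Δ°C = 21.5 × 0.5556 = 11.9 °C.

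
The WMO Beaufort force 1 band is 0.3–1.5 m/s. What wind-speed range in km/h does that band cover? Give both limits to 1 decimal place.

1.1 to 5.4 km/h

0.3–1.5 m/s × 3.6 = 1.1–5.4 km/h.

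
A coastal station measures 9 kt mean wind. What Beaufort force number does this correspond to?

Beaufort force 3

9 kt lies in the Beaufort 3 band (gentle breeze, 7–10 kt).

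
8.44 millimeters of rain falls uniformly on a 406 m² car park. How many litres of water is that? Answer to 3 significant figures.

3430 litres

1 mm over 1 m² is 1 L, so volume = 8.44 × 406 = 3426.64 L ≈ 3430 L.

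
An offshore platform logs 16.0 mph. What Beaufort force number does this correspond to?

Beaufort force 4

16.0 mph = 7.2 m/s, which is Beaufort 4 (moderate breeze, 5.5–7.9 m/s).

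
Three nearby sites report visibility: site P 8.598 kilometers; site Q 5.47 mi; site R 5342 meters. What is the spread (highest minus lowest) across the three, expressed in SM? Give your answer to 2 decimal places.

2.15 SM

site P: 8.598 km = 5.3425 SM.
site R: 5342 m = 3.3194 SM.
Spread: 5.4700 − 3.3194 = 2.15 SM.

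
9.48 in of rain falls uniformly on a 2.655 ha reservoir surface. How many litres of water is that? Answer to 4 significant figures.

6393000 litres

Depth: 9.48 in × 25.4 = 240.792 mm.
Area: 2.655 ha = 26550 m².
1 mm over 1 m² is 1 L, so volume = 240.792 × 26550 = 6393027.6 L ≈ 6393000 L.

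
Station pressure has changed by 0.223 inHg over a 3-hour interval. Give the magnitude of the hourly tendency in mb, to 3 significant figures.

2.52 mb per hour

0.223 inHg / 3 h × 33.8639 mb/inHg = 2.52 mb/h.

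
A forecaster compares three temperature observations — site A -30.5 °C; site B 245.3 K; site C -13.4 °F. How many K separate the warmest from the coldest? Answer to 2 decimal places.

site B: 245.3 K = -27.850 °C.
site C: -13.4 °F = -25.222 °C.
Spread: (-25.222) − (-30.500) = 5.278 °C.

5.28 K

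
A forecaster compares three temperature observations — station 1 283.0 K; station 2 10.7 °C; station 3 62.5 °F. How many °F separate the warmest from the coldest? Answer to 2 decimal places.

12.77 °F

station 1: 283.0 K = 9.850 °C.
station 3: 62.5 °F = 16.944 °C.
Spread: 16.944 − 9.850 = 7.094 °C = 12.77 °F.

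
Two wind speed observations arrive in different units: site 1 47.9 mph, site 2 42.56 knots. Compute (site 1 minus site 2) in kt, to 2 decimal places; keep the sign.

site 1: 47.9 mph = 41.6240 kt.
Difference: 41.6240 − 42.5600 = -0.94 kt.

-0.94 kt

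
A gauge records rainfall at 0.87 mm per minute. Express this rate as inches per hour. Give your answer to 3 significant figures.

2.06 in/hour

0.87 mm/minute × 0.0393701 in/mm × 60 minute/hour = 2.06 in/hour.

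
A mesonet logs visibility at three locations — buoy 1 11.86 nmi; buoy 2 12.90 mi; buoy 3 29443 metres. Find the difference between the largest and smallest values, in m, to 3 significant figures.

buoy 1: 11.86 nmi = 21964.72 m.
buoy 2: 12.90 SM = 20760.54 m.
Spread: 29443.00 − 20760.54 = 8680 m.

8680 m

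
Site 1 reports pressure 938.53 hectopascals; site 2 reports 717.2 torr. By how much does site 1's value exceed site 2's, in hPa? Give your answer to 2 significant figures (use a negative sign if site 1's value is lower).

-18 hPa

site 2: 717.2 mmHg = 956.19 hPa.
Difference: 938.53 − 956.19 = -18 hPa.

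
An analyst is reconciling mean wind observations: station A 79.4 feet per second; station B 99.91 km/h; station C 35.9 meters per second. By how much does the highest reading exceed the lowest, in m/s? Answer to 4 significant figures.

11.70 m/s

station A: 79.4 ft/s = 24.2011 m/s.
station B: 99.91 km/h = 27.7528 m/s.
Spread: 35.9000 − 24.2011 = 11.70 m/s.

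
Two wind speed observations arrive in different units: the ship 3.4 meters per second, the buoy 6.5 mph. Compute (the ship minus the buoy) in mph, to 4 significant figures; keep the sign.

1.106 mph

the ship: 3.4 m/s = 7.60558 mph.
Difference: 7.60558 − 6.50000 = 1.106 mph.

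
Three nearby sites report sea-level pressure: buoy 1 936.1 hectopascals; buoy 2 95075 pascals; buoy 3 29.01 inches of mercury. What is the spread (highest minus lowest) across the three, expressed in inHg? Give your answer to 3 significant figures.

1.37 inHg

buoy 1: 936.1 hPa = 27.6430 inHg.
buoy 2: 95075 Pa = 28.0756 inHg.
Spread: 29.0100 − 27.6430 = 1.37 inHg.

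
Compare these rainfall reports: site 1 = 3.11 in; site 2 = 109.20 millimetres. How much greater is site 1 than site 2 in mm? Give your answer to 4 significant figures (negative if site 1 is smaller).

site 1: 3.11 in = 78.9940 mm.
Difference: 78.9940 − 109.2000 = -30.21 mm.

-30.21 mm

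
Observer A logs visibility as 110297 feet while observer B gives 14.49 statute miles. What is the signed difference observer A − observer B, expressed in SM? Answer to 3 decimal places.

observer A: 110297 ft = 20.88958 SM.
Difference: 20.88958 − 14.49000 = 6.400 SM.

6.400 SM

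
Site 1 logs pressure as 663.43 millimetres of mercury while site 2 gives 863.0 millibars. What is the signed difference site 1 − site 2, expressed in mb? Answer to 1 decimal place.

site 1: 663.43 mmHg = 884.501 mb.
Difference: 884.501 − 863.000 = 21.5 mb.

21.5 mb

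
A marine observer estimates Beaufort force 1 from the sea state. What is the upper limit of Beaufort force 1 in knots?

3 kt

Beaufort 1 (light air) spans 1–3 knots.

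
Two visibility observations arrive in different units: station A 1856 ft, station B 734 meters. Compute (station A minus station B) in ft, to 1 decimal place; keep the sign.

-552.1 ft

station B: 734 m = 2408.136 ft.
Difference: 1856.000 − 2408.136 = -552.1 ft.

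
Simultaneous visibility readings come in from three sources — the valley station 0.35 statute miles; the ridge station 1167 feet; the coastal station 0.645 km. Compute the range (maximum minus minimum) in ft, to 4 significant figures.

the valley station: 0.35 SM = 1848.000 ft.
the coastal station: 0.645 km = 2116.142 ft.
Spread: 2116.142 − 1167.000 = 949.1 ft.

949.1 ft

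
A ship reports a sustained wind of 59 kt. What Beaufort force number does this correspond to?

59 kt lies in the Beaufort 11 band (violent storm, 56–63 kt).

Beaufort force 11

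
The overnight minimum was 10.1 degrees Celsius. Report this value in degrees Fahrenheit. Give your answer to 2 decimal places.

°F = °C × 9/5 + 32 = 10.1 × 1.8 + 32 = 50.18 °F.

50.18 °F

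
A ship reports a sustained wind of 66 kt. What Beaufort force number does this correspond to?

66 kt lies in the Beaufort 12 band (hurricane force, ≥64 kt).

Beaufort force 12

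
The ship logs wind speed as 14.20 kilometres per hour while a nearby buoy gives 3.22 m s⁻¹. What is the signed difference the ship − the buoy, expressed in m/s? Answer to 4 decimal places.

0.7244 m/s

the ship: 14.20 km/h = 3.944444 m/s.
Difference: 3.944444 − 3.220000 = 0.7244 m/s.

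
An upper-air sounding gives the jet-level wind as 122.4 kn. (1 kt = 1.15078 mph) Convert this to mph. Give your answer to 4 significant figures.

1 kt = 1.15078 mph, so 122.4 × 1.15078 = 140.9 mph.

140.9 mph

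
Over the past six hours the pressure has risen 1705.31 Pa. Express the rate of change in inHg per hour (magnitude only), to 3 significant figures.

1705.31 Pa / 6 h × 0.0002953 inHg/Pa = 0.0839 inHg/h.

0.0839 inHg per hour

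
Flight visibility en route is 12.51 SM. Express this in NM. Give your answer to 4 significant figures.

10.87 nmi

1 SM = 0.868976 nmi, so 12.51 × 0.868976 = 10.87 nmi.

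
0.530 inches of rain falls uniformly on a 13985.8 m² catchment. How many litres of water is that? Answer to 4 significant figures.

Depth: 0.530 in × 25.4 = 13.462 mm.
1 mm over 1 m² is 1 L, so volume = 13.462 × 13985.8 = 188276.84 L ≈ 188300 L.

188300 litres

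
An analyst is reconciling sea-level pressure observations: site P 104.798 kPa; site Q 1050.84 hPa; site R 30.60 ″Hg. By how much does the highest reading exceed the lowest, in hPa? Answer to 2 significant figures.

15 hPa

site P: 104.798 kPa = 1047.98 hPa.
site R: 30.60 inHg = 1036.24 hPa.
Spread: 1050.84 − 1036.24 = 15 hPa.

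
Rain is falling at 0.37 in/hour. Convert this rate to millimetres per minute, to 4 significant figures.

0.1566 mm/minute

0.37 in/hour × 25.4 mm/in × 0.0166667 hour/minute = 0.1566 mm/minute.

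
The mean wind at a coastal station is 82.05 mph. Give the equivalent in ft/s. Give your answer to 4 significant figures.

120.3 ft/s

1 mph = 1.46667 ft/s, so 82.05 × 1.46667 = 120.3 ft/s.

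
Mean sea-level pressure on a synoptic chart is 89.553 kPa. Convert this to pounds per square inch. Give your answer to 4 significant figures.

12.99 psi

1 kPa = 0.145038 psi, so 89.553 × 0.145038 = 12.99 psi.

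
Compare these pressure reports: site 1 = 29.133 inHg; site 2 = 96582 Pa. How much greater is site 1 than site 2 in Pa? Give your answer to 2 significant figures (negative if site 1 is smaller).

2100 Pa

site 1: 29.133 inHg = 98655.67 Pa.
Difference: 98655.67 − 96582.00 = 2100 Pa.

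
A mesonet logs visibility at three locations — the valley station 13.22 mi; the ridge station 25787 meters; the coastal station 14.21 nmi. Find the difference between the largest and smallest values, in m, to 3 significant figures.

the valley station: 13.22 SM = 21275.53 m.
the coastal station: 14.21 nmi = 26316.92 m.
Spread: 26316.92 − 21275.53 = 5040 m.

5040 m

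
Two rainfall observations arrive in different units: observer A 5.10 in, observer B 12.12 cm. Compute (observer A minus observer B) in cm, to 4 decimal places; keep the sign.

0.8340 cm

observer A: 5.10 in = 12.954000 cm.
Difference: 12.954000 − 12.120000 = 0.8340 cm.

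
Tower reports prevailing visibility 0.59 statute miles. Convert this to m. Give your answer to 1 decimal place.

1 SM = 1609.34 m, so 0.59 × 1609.34 = 949.5 m.

949.5 m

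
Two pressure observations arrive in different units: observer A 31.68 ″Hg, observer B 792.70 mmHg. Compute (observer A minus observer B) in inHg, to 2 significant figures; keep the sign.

observer B: 792.70 mmHg = 31.2087 inHg.
Difference: 31.6800 − 31.2087 = 0.47 inHg.

0.47 inHg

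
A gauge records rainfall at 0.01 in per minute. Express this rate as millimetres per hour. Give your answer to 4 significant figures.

15.24 mm/hour

0.01 in/minute × 25.4 mm/in × 60 minute/hour = 15.24 mm/hour.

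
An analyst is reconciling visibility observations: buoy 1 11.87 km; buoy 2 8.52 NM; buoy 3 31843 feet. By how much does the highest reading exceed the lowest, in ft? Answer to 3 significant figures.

19900 ft

buoy 1: 11.87 km = 38943.57 ft.
buoy 2: 8.52 nmi = 51768.50 ft.
Spread: 51768.50 − 31843.00 = 19900 ft.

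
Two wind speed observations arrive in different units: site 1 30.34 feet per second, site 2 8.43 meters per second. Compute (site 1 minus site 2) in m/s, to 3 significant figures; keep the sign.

0.818 m/s

site 1: 30.34 ft/s = 9.24763 m/s.
Difference: 9.24763 − 8.43000 = 0.818 m/s.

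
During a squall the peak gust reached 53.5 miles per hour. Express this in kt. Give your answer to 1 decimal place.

46.5 kt

1 mph = 0.868976 kt, so 53.5 × 0.868976 = 46.5 kt.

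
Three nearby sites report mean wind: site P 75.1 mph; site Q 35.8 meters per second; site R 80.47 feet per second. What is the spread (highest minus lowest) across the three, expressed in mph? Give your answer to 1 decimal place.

25.2 mph

site Q: 35.8 m/s = 80.082 mph.
site R: 80.47 ft/s = 54.866 mph.
Spread: 80.082 − 54.866 = 25.2 mph.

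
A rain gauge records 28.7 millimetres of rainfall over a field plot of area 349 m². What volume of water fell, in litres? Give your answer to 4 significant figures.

10020 litres

1 mm over 1 m² is 1 L, so volume = 28.7 × 349 = 10016.3 L ≈ 10020 L.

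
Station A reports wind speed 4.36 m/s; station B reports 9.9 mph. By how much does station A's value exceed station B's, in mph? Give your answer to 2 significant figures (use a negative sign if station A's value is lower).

station A: 4.36 m/s = 9.7530 mph.
Difference: 9.7530 − 9.9000 = -0.15 mph.

-0.15 mph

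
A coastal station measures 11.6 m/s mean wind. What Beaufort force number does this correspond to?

Beaufort force 6

11.6 m/s lies in the Beaufort 6 band (strong breeze, 10.8–13.8 m/s).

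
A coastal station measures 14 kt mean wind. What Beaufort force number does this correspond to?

14 kt lies in the Beaufort 4 band (moderate breeze, 11–16 kt).

Beaufort force 4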